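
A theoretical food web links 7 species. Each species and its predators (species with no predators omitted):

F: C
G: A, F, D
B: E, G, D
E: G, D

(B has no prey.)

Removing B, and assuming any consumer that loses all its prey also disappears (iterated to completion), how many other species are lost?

Remove B.
Round 1: E (all prey gone) → extinct.
Round 2: G (all prey gone) → extinct.
Round 3: A (all prey gone), F (all prey gone), D (all prey gone) → extinct.
Round 4: C (all prey gone) → extinct.
No further losses. Total secondary extinctions: 6.

6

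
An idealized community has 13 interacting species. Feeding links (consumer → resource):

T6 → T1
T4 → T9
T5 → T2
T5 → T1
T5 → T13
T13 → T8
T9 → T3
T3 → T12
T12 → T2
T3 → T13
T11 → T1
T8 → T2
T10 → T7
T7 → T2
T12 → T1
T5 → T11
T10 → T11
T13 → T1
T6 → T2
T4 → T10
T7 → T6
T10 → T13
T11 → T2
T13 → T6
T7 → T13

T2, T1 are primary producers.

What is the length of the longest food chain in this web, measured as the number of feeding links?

5 links

One longest chain: T2 → T6 → T13 → T7 → T10 → T4.
It has 6 species and 5 links.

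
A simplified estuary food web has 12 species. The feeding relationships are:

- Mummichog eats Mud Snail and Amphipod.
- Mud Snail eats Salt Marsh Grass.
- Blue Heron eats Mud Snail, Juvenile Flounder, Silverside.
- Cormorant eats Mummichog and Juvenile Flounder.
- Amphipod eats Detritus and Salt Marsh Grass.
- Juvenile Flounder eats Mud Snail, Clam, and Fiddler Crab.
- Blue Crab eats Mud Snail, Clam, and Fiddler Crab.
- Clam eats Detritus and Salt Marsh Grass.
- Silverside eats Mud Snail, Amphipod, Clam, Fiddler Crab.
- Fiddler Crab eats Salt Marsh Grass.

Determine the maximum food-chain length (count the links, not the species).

One longest chain: Salt Marsh Grass → Fiddler Crab → Juvenile Flounder → Blue Heron.
It has 4 species and 3 links.

3 links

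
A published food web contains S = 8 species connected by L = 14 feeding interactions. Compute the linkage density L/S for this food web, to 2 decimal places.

There are L = 14 links among S = 8 species.
L/S = 14/8 = 1.7500 ≈ 1.75.

L/S = 1.75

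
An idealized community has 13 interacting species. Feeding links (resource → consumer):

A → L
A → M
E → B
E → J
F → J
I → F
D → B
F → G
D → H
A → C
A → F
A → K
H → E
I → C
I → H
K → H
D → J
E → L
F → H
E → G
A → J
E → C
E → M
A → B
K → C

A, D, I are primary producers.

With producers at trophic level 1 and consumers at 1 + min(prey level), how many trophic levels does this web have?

3

Producers (level 1): A, D, I.
Following each consumer down to its lowest-level prey: A → F → G (levels 1 through 3).
All prey of G (F 2, E 3) are at level 2 or above, so G is at level 1 + 2 = 3.
Every consumer has at least one prey at level 2 or below, so none exceeds level 3.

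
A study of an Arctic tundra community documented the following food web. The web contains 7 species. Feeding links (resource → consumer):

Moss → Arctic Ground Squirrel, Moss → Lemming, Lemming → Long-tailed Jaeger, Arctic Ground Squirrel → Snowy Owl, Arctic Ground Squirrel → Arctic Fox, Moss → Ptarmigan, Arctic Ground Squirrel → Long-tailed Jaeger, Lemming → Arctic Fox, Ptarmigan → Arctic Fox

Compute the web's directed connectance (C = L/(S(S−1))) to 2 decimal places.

The web has S = 7 species and L = 9 feeding links.
C = L / (S(S−1)) = 9 / 42 = 0.2143 ≈ 0.21.

C = 0.21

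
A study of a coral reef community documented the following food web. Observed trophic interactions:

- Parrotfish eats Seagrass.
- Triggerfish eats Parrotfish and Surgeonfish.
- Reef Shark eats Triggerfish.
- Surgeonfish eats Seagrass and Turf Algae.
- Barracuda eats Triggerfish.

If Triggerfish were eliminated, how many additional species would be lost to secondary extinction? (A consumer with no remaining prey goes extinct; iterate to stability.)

Remove Triggerfish.
Round 1: Reef Shark (all prey gone), Barracuda (all prey gone) → extinct.
No further losses. Total secondary extinctions: 2.

2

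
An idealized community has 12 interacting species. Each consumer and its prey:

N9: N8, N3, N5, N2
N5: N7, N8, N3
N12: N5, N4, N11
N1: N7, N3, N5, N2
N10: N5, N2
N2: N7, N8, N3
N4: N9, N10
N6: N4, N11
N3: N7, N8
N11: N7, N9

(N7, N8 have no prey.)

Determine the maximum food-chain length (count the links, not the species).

5 links

One longest chain: N7 → N3 → N5 → N9 → N4 → N12.
It has 6 species and 5 links.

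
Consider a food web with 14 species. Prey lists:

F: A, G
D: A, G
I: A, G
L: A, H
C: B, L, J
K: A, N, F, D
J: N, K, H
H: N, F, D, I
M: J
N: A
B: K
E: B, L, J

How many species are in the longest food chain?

5 species

One longest chain: A → N → K → J → M.
It has 5 species and 4 links.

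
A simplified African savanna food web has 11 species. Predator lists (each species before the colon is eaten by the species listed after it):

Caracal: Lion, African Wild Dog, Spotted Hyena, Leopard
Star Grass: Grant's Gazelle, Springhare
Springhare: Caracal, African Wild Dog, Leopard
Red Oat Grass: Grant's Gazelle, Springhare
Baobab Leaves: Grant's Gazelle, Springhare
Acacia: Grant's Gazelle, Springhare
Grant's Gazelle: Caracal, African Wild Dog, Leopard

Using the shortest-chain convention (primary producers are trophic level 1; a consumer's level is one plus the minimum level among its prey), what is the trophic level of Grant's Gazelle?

Acacia is a producer → level 1.
Grant's Gazelle eats Acacia → level 2.

Trophic level 2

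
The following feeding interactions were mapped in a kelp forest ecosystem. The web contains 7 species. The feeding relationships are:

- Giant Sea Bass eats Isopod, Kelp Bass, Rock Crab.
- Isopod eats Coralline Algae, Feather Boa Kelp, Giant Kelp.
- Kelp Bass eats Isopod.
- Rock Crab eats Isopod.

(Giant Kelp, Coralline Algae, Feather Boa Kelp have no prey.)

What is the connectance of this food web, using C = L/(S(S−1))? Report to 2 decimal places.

The web has S = 7 species and L = 8 feeding links.
C = L / (S(S−1)) = 8 / 42 = 0.1905 ≈ 0.19.

C = 0.19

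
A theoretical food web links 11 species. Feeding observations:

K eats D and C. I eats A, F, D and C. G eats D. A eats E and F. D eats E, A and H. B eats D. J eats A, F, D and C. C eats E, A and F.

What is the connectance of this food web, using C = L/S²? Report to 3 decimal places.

The web has S = 11 species and L = 20 feeding links.
C = L / S² = 20 / 121 = 0.1653 ≈ 0.165.

C = 0.165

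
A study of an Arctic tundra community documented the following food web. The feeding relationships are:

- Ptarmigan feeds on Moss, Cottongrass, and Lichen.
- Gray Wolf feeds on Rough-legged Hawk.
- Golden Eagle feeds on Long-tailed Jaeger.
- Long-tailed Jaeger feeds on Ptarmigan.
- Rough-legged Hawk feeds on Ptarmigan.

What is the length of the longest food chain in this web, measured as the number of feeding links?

One longest chain: Lichen → Ptarmigan → Long-tailed Jaeger → Golden Eagle.
It has 4 species and 3 links.

3 links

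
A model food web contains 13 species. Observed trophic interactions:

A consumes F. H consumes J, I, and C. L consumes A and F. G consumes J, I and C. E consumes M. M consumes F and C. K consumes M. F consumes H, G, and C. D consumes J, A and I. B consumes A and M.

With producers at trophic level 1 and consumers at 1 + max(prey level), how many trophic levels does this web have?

5

Producers (level 1): J, I, C.
J → G → F → M → E gives E level 5.
No species has a prey at level 5, so no species reaches level 6.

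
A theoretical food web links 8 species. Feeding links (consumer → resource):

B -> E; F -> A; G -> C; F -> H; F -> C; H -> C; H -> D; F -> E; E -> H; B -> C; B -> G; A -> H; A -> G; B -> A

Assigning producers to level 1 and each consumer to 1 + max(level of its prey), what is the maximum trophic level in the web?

4

Producers (level 1): C, D.
C → H → A → B gives B level 4.
No species has a prey at level 4, so no species reaches level 5.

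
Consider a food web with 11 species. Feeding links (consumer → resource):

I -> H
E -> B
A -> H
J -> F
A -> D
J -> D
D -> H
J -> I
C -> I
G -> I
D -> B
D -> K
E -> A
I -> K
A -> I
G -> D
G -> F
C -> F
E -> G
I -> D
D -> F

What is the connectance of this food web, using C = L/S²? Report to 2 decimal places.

C = 0.17

The web has S = 11 species and L = 21 feeding links.
C = L / S² = 21 / 121 = 0.1736 ≈ 0.17.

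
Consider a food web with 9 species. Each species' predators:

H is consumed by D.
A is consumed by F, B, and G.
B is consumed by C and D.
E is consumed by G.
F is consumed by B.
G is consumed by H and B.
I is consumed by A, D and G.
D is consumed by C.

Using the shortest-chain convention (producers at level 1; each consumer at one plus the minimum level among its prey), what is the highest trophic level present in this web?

3

Producers (level 1): E, I.
Following each consumer down to its lowest-level prey: I → A → B (levels 1 through 3).
All prey of B (A 2, G 2, F 3) are at level 2 or above, so B is at level 1 + 2 = 3.
Every consumer has at least one prey at level 2 or below, so none exceeds level 3.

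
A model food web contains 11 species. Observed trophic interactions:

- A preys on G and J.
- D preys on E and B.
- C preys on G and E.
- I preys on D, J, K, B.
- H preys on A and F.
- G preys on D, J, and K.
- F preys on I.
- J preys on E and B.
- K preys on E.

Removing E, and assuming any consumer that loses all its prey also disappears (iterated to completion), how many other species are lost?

Remove E.
Round 1: K (all prey gone) → extinct.
No further losses. Total secondary extinctions: 1.

1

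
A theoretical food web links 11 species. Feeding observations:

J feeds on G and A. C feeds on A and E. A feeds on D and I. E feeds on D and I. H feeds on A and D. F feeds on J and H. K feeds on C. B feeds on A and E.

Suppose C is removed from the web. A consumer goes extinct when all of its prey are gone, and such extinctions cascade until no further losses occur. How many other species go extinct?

Remove C.
Round 1: K (all prey gone) → extinct.
No further losses. Total secondary extinctions: 1.

1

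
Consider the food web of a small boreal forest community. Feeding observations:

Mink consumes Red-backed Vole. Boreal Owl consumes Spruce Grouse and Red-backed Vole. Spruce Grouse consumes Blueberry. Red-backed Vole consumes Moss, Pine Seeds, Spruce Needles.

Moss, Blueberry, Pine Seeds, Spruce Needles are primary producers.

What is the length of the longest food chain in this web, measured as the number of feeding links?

2 links

One longest chain: Moss → Red-backed Vole → Mink.
It has 3 species and 2 links.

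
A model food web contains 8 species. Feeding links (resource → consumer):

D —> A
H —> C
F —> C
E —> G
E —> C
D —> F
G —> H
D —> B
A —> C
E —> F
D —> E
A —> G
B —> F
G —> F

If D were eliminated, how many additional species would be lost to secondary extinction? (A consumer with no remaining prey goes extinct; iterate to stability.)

Remove D.
Round 1: E (all prey gone), B (all prey gone), A (all prey gone) → extinct.
Round 2: G (all prey gone) → extinct.
Round 3: H (all prey gone), F (all prey gone) → extinct.
Round 4: C (all prey gone) → extinct.
No further losses. Total secondary extinctions: 7.

7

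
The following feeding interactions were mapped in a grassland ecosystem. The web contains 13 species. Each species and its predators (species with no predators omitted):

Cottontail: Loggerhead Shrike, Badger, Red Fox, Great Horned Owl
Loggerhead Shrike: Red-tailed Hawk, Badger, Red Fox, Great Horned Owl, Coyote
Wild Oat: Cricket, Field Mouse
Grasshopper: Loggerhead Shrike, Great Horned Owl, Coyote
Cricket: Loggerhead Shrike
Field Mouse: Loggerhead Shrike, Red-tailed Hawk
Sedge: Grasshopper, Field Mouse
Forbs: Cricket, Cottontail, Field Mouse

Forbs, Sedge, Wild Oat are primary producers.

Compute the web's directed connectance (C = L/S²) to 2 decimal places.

The web has S = 13 species and L = 22 feeding links.
C = L / S² = 22 / 169 = 0.1302 ≈ 0.13.

C = 0.13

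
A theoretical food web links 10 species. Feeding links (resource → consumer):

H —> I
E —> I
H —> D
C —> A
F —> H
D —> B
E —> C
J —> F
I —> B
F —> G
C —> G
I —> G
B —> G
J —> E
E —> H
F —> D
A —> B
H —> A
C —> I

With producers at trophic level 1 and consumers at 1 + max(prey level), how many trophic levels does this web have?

6

Producers (level 1): J.
J → E → C → I → B → G gives G level 6.
No species has a prey at level 6, so no species reaches level 7.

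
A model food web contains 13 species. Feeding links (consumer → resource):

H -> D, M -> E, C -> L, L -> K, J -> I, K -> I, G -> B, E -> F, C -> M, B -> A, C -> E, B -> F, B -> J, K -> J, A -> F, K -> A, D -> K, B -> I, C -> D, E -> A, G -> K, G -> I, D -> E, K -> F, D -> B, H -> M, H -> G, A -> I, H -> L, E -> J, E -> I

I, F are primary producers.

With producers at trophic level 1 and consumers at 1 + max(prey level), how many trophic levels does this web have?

Producers (level 1): I, F.
I → J → E → M → C gives C level 5.
No species has a prey at level 5, so no species reaches level 6.

5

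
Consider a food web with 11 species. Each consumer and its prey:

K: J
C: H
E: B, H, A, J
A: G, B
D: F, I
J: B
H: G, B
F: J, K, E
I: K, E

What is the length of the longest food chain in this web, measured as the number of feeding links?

4 links

One longest chain: B → J → K → F → D.
It has 5 species and 4 links.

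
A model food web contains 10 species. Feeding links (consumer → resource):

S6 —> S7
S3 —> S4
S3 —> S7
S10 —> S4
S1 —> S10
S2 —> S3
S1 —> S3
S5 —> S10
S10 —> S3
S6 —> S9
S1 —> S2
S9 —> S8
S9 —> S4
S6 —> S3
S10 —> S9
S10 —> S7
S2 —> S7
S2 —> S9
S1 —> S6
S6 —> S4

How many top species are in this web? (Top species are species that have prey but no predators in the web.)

Top species (has prey, but nothing eats it): S5, S1.
Count: 2.

2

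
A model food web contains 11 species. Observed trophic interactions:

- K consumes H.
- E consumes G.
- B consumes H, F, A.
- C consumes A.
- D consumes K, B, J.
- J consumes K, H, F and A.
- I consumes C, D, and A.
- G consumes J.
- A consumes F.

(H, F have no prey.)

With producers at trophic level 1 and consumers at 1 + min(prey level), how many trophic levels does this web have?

4

Producers (level 1): H, F.
Following each consumer down to its lowest-level prey: H → J → G → E (levels 1 through 4).
All prey of E (G 3) are at level 3 or above, so E is at level 1 + 3 = 4.
Every consumer has at least one prey at level 3 or below, so none exceeds level 4.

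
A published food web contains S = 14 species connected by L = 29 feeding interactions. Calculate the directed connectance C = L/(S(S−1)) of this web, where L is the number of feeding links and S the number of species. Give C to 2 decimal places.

The web has S = 14 species and L = 29 feeding links.
C = L / (S(S−1)) = 29 / 182 = 0.1593 ≈ 0.16.

C = 0.16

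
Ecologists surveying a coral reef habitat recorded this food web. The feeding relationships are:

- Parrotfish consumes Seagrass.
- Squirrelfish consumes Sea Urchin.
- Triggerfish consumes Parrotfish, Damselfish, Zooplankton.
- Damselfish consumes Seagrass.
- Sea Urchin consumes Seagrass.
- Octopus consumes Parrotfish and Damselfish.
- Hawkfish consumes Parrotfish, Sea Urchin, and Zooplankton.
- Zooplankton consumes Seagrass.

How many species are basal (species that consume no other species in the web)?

1

Basal species (no prey listed): Seagrass.
Count: 1.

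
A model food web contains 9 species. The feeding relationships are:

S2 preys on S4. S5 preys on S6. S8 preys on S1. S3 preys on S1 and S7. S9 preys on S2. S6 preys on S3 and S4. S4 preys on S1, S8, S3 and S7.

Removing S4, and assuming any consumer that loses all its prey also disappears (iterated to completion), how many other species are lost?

2

Remove S4.
Round 1: S2 (all prey gone) → extinct.
Round 2: S9 (all prey gone) → extinct.
No further losses. Total secondary extinctions: 2.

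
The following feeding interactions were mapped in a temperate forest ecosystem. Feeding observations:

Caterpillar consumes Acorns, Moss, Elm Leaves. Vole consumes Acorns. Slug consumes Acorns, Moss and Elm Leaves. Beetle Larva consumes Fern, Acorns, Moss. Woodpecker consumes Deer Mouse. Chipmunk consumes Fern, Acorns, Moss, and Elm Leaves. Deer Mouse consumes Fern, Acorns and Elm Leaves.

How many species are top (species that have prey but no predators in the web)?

6

Top species (has prey, but nothing eats it): Caterpillar, Chipmunk, Vole, Beetle Larva, Slug, Woodpecker.
Count: 6.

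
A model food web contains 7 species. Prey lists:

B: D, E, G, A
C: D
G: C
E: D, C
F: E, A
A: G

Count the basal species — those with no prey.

1

Basal species (no prey listed): D.
Count: 1.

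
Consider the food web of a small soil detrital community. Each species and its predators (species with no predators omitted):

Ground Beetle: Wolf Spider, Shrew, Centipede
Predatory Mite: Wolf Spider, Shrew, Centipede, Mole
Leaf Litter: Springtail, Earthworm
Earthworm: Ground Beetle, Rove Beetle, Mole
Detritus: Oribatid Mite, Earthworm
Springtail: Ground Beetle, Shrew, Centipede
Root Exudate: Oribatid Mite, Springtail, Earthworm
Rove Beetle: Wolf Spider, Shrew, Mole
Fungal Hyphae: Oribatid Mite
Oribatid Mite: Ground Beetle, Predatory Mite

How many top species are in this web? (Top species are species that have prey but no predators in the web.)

4

Top species (has prey, but nothing eats it): Wolf Spider, Shrew, Centipede, Mole.
Count: 4.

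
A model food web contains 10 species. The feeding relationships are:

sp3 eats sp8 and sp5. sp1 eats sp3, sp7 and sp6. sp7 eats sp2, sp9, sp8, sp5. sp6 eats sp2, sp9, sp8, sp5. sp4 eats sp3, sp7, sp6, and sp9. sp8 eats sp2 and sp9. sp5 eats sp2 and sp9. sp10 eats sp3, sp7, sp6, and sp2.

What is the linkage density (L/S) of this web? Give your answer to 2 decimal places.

L/S = 2.50

There are L = 25 links among S = 10 species.
L/S = 25/10 = 2.5000 ≈ 2.50.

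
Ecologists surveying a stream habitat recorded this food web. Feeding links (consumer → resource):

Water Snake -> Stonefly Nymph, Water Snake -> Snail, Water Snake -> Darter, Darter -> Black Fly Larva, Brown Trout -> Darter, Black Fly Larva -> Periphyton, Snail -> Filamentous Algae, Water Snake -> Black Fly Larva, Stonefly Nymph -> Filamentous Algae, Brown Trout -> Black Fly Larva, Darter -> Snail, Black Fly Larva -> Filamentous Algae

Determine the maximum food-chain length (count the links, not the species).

3 links

One longest chain: Filamentous Algae → Snail → Darter → Water Snake.
It has 4 species and 3 links.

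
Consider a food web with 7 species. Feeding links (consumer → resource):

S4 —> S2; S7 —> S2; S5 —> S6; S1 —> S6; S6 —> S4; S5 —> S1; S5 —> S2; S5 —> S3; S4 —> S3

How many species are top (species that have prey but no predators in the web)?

Top species (has prey, but nothing eats it): S7, S5.
Count: 2.

2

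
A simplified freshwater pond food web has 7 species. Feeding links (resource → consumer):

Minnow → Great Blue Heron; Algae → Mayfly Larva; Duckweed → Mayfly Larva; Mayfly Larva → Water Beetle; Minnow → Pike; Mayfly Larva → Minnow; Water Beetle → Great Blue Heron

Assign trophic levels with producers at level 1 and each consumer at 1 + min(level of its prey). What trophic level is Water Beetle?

Algae is a producer → level 1.
Mayfly Larva eats Algae → level 2.
Water Beetle eats Mayfly Larva → level 3.
No prey of Water Beetle is below level 2, so 3 is the minimum.

Trophic level 3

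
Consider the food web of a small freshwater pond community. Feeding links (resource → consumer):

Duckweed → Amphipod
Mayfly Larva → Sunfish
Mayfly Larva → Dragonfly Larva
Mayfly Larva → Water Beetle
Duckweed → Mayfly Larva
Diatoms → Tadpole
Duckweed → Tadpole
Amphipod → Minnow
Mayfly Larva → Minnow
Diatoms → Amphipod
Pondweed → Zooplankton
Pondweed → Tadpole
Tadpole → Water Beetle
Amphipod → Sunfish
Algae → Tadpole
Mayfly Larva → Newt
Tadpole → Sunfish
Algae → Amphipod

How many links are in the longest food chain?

2 links

One longest chain: Duckweed → Mayfly Larva → Water Beetle.
It has 3 species and 2 links.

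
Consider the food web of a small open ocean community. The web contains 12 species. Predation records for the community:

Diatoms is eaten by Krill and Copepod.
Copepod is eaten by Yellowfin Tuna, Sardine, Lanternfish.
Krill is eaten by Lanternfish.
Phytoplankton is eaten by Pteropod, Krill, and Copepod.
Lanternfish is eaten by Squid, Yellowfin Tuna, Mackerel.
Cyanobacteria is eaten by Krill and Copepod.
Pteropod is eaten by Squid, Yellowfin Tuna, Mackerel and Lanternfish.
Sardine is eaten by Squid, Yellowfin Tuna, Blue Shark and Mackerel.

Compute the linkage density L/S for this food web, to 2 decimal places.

L/S = 1.83

There are L = 22 links among S = 12 species.
L/S = 22/12 = 1.8333 ≈ 1.83.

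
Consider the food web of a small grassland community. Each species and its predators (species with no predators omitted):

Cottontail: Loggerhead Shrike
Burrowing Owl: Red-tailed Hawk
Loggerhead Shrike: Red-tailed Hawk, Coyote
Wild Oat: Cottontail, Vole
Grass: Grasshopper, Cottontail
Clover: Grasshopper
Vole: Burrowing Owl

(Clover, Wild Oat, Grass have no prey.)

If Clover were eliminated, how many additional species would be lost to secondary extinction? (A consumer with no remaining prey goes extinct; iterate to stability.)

0

Remove Clover.
Every predator of it retains at least one other prey: Grasshopper still has Grass.
No consumer loses all prey, so no secondary extinctions occur.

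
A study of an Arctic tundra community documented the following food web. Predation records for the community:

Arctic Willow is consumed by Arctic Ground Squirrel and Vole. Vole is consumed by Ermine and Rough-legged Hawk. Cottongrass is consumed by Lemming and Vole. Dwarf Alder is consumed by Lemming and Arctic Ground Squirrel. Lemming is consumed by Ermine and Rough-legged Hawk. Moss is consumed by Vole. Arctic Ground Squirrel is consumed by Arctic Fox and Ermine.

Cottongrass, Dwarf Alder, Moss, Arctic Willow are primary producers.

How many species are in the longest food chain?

One longest chain: Cottongrass → Lemming → Rough-legged Hawk.
It has 3 species and 2 links.

3 species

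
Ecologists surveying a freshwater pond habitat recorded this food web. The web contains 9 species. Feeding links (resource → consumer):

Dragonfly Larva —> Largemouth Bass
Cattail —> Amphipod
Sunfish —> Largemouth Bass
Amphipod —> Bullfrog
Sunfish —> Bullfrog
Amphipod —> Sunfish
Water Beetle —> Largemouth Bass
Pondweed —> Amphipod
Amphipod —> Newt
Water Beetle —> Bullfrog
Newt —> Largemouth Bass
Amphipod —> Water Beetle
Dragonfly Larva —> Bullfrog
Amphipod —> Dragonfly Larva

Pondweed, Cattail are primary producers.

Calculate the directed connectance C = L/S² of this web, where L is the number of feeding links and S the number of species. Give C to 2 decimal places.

The web has S = 9 species and L = 14 feeding links.
C = L / S² = 14 / 81 = 0.1728 ≈ 0.17.

C = 0.17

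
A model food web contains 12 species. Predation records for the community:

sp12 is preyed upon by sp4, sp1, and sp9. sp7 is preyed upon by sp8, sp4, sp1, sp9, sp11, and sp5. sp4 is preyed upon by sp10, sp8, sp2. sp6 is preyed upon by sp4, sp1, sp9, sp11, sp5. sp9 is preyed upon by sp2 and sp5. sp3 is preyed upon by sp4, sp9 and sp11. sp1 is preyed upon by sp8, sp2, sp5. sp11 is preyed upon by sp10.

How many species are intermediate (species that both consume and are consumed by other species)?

Intermediate species (has both prey and predators): sp11, sp4, sp9, sp1.
Count: 4.

4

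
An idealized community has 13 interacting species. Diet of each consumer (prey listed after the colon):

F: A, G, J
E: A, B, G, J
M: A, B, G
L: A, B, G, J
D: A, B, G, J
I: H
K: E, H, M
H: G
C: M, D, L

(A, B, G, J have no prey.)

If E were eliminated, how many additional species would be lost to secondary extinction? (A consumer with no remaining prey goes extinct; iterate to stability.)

Remove E.
Every predator of it retains at least one other prey: K still has H, M.
No consumer loses all prey, so no secondary extinctions occur.

0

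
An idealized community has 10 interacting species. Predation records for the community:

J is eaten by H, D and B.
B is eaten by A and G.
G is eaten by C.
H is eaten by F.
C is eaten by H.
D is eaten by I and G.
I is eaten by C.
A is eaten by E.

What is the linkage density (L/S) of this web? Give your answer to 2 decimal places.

There are L = 12 links among S = 10 species.
L/S = 12/10 = 1.2000 ≈ 1.20.

L/S = 1.20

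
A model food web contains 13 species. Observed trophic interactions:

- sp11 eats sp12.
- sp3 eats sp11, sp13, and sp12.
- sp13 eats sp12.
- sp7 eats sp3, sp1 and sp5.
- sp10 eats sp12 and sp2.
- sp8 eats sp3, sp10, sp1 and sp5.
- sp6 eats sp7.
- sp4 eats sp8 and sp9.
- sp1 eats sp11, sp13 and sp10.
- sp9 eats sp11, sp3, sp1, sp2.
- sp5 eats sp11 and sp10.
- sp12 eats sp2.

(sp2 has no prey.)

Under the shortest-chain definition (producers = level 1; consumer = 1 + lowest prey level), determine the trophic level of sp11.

sp2 is a producer → level 1.
sp12 eats sp2 → level 2.
sp11 eats sp12 → level 3.
No prey of sp11 is below level 2, so 3 is the minimum.

Trophic level 3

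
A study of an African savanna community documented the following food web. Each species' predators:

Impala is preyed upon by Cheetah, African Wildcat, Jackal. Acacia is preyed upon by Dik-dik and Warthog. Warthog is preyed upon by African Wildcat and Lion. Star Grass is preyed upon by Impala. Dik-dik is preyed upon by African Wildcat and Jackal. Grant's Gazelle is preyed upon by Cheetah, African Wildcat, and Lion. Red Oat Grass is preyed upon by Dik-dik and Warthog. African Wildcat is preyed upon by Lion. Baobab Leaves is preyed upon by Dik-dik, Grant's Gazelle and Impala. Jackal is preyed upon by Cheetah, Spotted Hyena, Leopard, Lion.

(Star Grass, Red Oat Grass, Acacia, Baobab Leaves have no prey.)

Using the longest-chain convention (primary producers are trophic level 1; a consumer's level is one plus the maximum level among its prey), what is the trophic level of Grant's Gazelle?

Baobab Leaves is a producer → level 1.
Grant's Gazelle eats Baobab Leaves → level 2.

Trophic level 2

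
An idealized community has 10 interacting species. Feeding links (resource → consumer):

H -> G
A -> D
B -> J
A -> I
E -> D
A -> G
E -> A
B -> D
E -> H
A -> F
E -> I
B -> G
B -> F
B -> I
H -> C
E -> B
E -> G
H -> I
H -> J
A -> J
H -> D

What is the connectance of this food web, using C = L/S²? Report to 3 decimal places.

The web has S = 10 species and L = 21 feeding links.
C = L / S² = 21 / 100 = 0.2100 ≈ 0.210.

C = 0.210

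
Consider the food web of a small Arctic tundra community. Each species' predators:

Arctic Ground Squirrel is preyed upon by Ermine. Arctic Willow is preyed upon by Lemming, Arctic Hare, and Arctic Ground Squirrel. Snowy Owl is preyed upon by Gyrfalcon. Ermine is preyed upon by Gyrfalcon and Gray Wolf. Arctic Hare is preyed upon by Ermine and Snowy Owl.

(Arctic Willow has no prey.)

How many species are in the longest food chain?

One longest chain: Arctic Willow → Arctic Hare → Ermine → Gray Wolf.
It has 4 species and 3 links.

4 species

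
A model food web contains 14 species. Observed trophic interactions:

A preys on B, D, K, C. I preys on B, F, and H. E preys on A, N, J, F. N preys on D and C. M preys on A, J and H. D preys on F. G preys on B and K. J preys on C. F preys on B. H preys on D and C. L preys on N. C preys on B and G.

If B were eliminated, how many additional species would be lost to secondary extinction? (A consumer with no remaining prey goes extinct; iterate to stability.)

2

Remove B.
Round 1: F (all prey gone) → extinct.
Round 2: D (all prey gone) → extinct.
No further losses. Total secondary extinctions: 2.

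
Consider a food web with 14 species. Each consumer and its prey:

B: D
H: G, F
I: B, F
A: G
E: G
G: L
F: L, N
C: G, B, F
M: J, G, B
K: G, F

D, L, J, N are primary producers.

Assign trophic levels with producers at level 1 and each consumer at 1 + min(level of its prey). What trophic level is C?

L is a producer → level 1.
G eats L → level 2.
C eats G → level 3.
No prey of C is below level 2, so 3 is the minimum.

Trophic level 3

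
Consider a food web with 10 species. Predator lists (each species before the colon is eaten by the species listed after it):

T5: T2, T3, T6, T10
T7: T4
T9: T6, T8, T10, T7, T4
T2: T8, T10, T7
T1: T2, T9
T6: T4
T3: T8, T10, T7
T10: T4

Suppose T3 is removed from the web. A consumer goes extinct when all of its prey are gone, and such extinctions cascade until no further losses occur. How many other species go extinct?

0

Remove T3.
Every predator of it retains at least one other prey: T8 still has T2, T9; T10 still has T5, T2, T9; T7 still has T2, T9.
No consumer loses all prey, so no secondary extinctions occur.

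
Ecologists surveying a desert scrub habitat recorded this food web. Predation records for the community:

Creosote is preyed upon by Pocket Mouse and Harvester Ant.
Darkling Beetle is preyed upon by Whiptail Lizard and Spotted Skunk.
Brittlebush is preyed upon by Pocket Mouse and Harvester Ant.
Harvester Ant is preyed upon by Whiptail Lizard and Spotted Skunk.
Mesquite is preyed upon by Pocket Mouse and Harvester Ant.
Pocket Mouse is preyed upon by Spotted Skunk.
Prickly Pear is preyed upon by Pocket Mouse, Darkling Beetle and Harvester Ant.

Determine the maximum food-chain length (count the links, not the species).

One longest chain: Brittlebush → Pocket Mouse → Spotted Skunk.
It has 3 species and 2 links.

2 links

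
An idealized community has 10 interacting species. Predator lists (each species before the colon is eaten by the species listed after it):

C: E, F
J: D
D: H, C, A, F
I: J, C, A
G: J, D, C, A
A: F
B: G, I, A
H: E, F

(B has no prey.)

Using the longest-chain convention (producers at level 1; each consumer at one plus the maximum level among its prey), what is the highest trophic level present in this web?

Producers (level 1): B.
B → G → J → D → H → E gives E level 6.
No species has a prey at level 6, so no species reaches level 7.

6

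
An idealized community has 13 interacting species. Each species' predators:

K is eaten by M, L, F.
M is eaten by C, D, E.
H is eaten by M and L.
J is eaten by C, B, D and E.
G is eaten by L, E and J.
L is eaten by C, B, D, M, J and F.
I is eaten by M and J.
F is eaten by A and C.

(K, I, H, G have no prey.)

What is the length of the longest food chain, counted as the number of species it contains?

One longest chain: K → L → M → C.
It has 4 species and 3 links.

4 species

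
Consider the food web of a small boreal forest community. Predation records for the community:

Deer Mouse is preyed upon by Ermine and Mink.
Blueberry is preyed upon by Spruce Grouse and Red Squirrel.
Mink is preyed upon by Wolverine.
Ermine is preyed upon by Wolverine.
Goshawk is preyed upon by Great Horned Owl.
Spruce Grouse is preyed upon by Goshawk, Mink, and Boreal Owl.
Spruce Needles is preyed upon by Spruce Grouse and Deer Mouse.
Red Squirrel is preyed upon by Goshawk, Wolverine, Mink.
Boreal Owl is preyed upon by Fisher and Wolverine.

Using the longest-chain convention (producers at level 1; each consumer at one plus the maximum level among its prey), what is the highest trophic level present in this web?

Producers (level 1): Blueberry, Spruce Needles.
Spruce Needles → Deer Mouse → Ermine → Wolverine gives Wolverine level 4.
No species has a prey at level 4, so no species reaches level 5.

4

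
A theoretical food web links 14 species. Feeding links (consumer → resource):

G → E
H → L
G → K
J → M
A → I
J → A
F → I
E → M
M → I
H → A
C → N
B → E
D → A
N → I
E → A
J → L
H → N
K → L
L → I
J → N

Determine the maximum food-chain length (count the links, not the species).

3 links

One longest chain: I → A → E → B.
It has 4 species and 3 links.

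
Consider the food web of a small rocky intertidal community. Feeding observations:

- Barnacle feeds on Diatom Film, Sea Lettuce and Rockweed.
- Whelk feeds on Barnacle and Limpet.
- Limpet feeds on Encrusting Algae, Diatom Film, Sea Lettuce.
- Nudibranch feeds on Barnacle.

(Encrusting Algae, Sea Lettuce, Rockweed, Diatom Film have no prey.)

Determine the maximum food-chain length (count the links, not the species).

2 links

One longest chain: Encrusting Algae → Limpet → Whelk.
It has 3 species and 2 links.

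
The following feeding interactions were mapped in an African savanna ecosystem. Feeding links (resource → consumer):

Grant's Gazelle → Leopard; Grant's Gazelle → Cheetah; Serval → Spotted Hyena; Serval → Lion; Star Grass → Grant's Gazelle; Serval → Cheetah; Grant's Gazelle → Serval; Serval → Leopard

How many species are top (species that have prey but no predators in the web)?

4

Top species (has prey, but nothing eats it): Lion, Leopard, Cheetah, Spotted Hyena.
Count: 4.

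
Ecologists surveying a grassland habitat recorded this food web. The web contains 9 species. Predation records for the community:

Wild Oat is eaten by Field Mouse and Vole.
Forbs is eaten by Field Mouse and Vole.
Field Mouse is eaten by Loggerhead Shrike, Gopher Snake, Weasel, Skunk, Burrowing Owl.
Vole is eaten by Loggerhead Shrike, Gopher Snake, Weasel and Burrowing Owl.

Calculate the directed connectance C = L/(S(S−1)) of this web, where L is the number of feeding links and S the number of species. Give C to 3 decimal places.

C = 0.181

The web has S = 9 species and L = 13 feeding links.
C = L / (S(S−1)) = 13 / 72 = 0.1806 ≈ 0.181.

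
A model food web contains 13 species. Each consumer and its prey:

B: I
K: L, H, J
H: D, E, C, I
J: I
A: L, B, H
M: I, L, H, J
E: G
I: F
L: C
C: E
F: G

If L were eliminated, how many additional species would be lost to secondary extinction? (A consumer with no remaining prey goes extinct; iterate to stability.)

0

Remove L.
Every predator of it retains at least one other prey: A still has B, H; K still has H, J; M still has I, H, J.
No consumer loses all prey, so no secondary extinctions occur.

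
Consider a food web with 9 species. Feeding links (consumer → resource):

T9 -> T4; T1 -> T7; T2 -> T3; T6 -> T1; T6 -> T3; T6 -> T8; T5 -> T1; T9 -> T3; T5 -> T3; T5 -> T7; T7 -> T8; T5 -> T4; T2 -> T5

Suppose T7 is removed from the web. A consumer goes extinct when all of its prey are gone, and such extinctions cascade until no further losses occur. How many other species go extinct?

Remove T7.
Round 1: T1 (all prey gone) → extinct.
No further losses. Total secondary extinctions: 1.

1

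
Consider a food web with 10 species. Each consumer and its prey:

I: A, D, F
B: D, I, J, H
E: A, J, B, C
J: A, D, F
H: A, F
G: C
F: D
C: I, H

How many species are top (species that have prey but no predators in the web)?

2

Top species (has prey, but nothing eats it): G, E.
Count: 2.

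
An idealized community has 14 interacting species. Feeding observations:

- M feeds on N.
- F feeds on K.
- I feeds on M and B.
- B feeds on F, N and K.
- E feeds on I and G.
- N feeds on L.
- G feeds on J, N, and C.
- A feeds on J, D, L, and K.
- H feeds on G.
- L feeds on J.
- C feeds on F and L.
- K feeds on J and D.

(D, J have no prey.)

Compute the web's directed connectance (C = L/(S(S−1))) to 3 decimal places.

The web has S = 14 species and L = 23 feeding links.
C = L / (S(S−1)) = 23 / 182 = 0.1264 ≈ 0.126.

C = 0.126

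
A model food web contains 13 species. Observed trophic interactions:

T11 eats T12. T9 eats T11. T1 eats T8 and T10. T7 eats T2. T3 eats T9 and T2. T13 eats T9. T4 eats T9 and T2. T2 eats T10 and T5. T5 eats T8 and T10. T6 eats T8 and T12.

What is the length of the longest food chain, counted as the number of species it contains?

One longest chain: T12 → T11 → T9 → T3.
It has 4 species and 3 links.

4 species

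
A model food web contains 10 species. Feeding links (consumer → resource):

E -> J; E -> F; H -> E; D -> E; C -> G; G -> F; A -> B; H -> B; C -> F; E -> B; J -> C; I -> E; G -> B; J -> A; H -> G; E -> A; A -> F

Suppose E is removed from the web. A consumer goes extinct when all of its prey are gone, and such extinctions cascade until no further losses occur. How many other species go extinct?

Remove E.
Round 1: D (all prey gone), I (all prey gone) → extinct.
No further losses. Total secondary extinctions: 2.

2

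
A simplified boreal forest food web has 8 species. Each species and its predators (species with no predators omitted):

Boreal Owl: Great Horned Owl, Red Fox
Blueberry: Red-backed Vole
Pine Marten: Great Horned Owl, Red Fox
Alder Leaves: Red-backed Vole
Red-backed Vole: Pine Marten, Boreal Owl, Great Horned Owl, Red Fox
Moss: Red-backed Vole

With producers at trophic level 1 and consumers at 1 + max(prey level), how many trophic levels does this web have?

Producers (level 1): Alder Leaves, Blueberry, Moss.
Alder Leaves → Red-backed Vole → Pine Marten → Great Horned Owl gives Great Horned Owl level 4.
No species has a prey at level 4, so no species reaches level 5.

4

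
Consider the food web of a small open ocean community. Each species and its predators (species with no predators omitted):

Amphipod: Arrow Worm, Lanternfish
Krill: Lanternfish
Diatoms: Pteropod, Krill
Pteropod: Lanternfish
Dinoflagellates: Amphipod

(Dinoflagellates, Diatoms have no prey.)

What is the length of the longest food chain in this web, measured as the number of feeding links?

2 links

One longest chain: Dinoflagellates → Amphipod → Arrow Worm.
It has 3 species and 2 links.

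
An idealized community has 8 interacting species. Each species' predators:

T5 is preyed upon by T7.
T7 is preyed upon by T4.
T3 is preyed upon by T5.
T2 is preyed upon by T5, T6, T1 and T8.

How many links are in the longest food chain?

3 links

One longest chain: T3 → T5 → T7 → T4.
It has 4 species and 3 links.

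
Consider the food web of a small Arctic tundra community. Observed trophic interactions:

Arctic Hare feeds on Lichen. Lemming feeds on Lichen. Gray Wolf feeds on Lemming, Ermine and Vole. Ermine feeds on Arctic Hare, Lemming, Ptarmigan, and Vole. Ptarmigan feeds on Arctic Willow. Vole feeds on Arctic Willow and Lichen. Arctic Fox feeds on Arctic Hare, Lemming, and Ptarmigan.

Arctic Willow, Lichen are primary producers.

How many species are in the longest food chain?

One longest chain: Lichen → Arctic Hare → Ermine → Gray Wolf.
It has 4 species and 3 links.

4 species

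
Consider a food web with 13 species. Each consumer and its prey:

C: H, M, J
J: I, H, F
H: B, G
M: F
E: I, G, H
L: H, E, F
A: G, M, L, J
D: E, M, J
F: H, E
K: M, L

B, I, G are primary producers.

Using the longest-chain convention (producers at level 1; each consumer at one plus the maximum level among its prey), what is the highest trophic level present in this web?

Producers (level 1): B, I, G.
B → H → E → F → J → A gives A level 6.
No species has a prey at level 6, so no species reaches level 7.

6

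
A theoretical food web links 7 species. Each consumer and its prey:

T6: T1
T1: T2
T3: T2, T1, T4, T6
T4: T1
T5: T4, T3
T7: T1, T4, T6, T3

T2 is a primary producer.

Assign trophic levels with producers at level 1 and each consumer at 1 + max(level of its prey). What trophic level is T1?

Trophic level 2

T2 is a producer → level 1.
T1 eats T2 → level 2.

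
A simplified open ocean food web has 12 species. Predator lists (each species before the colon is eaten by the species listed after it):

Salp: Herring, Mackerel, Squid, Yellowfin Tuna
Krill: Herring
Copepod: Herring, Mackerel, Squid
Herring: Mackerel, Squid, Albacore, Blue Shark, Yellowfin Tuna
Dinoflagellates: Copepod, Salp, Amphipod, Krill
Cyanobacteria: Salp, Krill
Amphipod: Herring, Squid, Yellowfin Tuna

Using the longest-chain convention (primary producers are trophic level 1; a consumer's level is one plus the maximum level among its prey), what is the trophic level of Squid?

Dinoflagellates is a producer → level 1.
Copepod eats Dinoflagellates → level 2.
Herring eats Copepod (level 2); other prey at levels: Salp 2, Amphipod 2, Krill 2 → level 3.
Squid eats Herring (level 3); other prey at levels: Copepod 2, Salp 2, Amphipod 2 → level 4.

Trophic level 4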